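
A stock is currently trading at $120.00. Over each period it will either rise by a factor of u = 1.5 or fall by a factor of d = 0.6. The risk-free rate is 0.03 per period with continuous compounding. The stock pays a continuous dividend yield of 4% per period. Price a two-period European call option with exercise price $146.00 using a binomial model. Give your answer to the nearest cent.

Per-period risk-free factor R = e^0.03 = 1.0305; dividend-adjusted growth = e^(0.03−0.04) = 0.9900.
Risk-neutral probability p = (0.9900 − 0.6)/(1.5 − 0.6) = 0.3900/0.9000 = 0.4334
Terminal stock prices: S_uu = 270, S_ud = 108, S_dd = 43.2
Terminal payoffs (S − K): max(124, 0) = 124, max(-38, 0) = 0, max(-102.8, 0) = 0
Node u (S = 180): V_u = e^(−0.03)·[0.4334·124.0000 + 0.5666·0.0000] = 52.1519
Node d (S = 72): V_d = e^(−0.03)·[0.4334·0.0000 + 0.5666·0.0000] = 0.0000
Node 0 (S = 120): V_0 = e^(−0.03)·[0.4334·52.1519 + 0.5666·0.0000] = 21.9341

$21.93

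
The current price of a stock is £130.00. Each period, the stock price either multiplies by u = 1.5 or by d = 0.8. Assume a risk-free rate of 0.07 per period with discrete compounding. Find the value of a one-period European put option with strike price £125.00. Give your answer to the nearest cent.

£12.06

Risk-neutral probability p = (1 + 0.07 − 0.8)/(1.5 − 0.8) = 0.2700/0.7000 = 0.3857
Terminal stock prices: S_u = 195, S_d = 104
Terminal payoffs (K − S): max(-70, 0) = 0, max(21, 0) = 21
Node 0 (S = 130): V_0 = 1/1.07·[0.3857·0.0000 + 0.6143·21.0000] = 12.0561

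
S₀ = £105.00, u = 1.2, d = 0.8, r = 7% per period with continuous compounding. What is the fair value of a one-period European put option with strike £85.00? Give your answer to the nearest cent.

£0.30

Risk-neutral probability p = (e^0.07 − 0.8)/(1.2 − 0.8) = 0.2725/0.4000 = 0.6813
Terminal stock prices: S_u = 126, S_d = 84
Terminal payoffs (K − S): max(-41, 0) = 0, max(1, 0) = 1
Node 0 (S = 105): V_0 = e^(−0.07)·[0.6813·0.0000 + 0.3187·1.0000] = 0.2972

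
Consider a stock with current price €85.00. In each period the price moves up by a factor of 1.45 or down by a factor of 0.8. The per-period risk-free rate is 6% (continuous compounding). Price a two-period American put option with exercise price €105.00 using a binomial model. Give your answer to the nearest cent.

Risk-neutral probability p = (e^0.06 − 0.8)/(1.45 − 0.8) = 0.2618/0.6500 = 0.4028
Terminal stock prices: S_uu = 178.7, S_ud = 98.6, S_dd = 54.4
Terminal payoffs (K − S): max(-73.71, 0) = 0, max(6.4, 0) = 6.4, max(50.6, 0) = 50.6
Node u (S = 123.2): continuation = e^(−0.06)·[0.4028·0.0000 + 0.5972·6.4000] = 3.5993; exercise value = 0.0000 ≤ continuation, so V_u = 3.5993
Node d (S = 68): continuation = e^(−0.06)·[0.4028·6.4000 + 0.5972·50.6000] = 30.8853; exercise value = 37.0000 > continuation, so V_d = 37.0000 (exercise)
Node 0 (S = 85): continuation = e^(−0.06)·[0.4028·3.5993 + 0.5972·37.0000] = 22.1742; exercise value = 20.0000 ≤ continuation, so V_0 = 22.1742

€22.17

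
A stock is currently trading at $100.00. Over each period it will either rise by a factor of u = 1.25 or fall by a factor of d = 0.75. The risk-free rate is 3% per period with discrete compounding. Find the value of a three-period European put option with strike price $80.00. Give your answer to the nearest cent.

Risk-neutral probability p = (1 + 0.03 − 0.75)/(1.25 − 0.75) = 0.2800/0.5000 = 0.5600
Terminal stock prices: S_uuu = 195.3, S_uud = 117.2, S_udd = 70.31, S_ddd = 42.19
Terminal payoffs (K − S): max(-115.3, 0) = 0, max(-37.19, 0) = 0, max(9.688, 0) = 9.688, max(37.81, 0) = 37.81
Node uu (S = 156.2): V_uu = 1/1.03·[0.5600·0.0000 + 0.4400·0.0000] = 0.0000
Node ud (S = 93.75): V_ud = 1/1.03·[0.5600·0.0000 + 0.4400·9.6875] = 4.1383
Node dd (S = 56.25): V_dd = 1/1.03·[0.5600·9.6875 + 0.4400·37.8125] = 21.4199
Node u (S = 125): V_u = 1/1.03·[0.5600·0.0000 + 0.4400·4.1383] = 1.7678
Node d (S = 75): V_d = 1/1.03·[0.5600·4.1383 + 0.4400·21.4199] = 11.4002
Node 0 (S = 100): V_0 = 1/1.03·[0.5600·1.7678 + 0.4400·11.4002] = 5.8312

$5.83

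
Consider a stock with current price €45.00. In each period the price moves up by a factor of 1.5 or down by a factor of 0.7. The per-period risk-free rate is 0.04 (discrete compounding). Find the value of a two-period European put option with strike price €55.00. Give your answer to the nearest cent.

€13.57

Risk-neutral probability p = (1 + 0.04 − 0.7)/(1.5 − 0.7) = 0.3400/0.8000 = 0.4250
Terminal stock prices: S_uu = 101.2, S_ud = 47.25, S_dd = 22.05
Terminal payoffs (K − S): max(-46.25, 0) = 0, max(7.75, 0) = 7.75, max(32.95, 0) = 32.95
Node u (S = 67.5): V_u = 1/1.04·[0.4250·0.0000 + 0.5750·7.7500] = 4.2849
Node d (S = 31.5): V_d = 1/1.04·[0.4250·7.7500 + 0.5750·32.9500] = 21.3846
Node 0 (S = 45): V_0 = 1/1.04·[0.4250·4.2849 + 0.5750·21.3846] = 13.5742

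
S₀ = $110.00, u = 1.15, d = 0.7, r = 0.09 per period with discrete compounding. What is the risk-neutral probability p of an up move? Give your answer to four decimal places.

p = 0.8667

Risk-neutral probability p = (1 + 0.09 − 0.7)/(1.15 − 0.7) = 0.3900/0.4500 = 0.8667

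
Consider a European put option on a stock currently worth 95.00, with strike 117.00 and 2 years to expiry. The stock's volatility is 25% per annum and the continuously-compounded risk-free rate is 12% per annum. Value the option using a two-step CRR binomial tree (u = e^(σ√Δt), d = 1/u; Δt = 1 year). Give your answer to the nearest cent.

CRR parameters: u = e^(σ√Δt) = e^(0.25·√1) = 1.2840, d = 1/u = 0.7788
Per-period rate: rΔt = 0.12·1 = 0.12, so R = e^0.12 = 1.1275
Risk-neutral probability p = (e^0.12 − 0.7788)/(1.2840 − 0.7788) = 0.3487/0.5052 = 0.6902
Terminal stock prices: S_uu = 156.6, S_ud = 95, S_dd = 57.62
Terminal payoffs (K − S): max(-39.63, 0) = 0, max(22, 0) = 22, max(59.38, 0) = 59.38
Node u (S = 122): V_u = e^(−0.12)·[0.6902·0.0000 + 0.3098·22.0000] = 6.0453
Node d (S = 73.99): V_d = e^(−0.12)·[0.6902·22.0000 + 0.3098·59.3796] = 29.7836
Node 0 (S = 95): V_0 = e^(−0.12)·[0.6902·6.0453 + 0.3098·29.7836] = 11.8846

11.88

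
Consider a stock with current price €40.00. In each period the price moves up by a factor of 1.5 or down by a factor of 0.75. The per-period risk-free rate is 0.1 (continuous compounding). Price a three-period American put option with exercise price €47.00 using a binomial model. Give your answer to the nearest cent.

Risk-neutral probability p = (e^0.1 − 0.75)/(1.5 − 0.75) = 0.3552/0.7500 = 0.4736
Terminal stock prices: S_uuu = 135, S_uud = 67.5, S_udd = 33.75, S_ddd = 16.88
Terminal payoffs (K − S): max(-88, 0) = 0, max(-20.5, 0) = 0, max(13.25, 0) = 13.25, max(30.12, 0) = 30.12
Node uu (S = 90): continuation = e^(−0.1)·[0.4736·0.0000 + 0.5264·0.0000] = 0.0000; exercise value = 0.0000 ≤ continuation, so V_uu = 0.0000
Node ud (S = 45): continuation = e^(−0.1)·[0.4736·0.0000 + 0.5264·13.2500] = 6.3115; exercise value = 2.0000 ≤ continuation, so V_ud = 6.3115
Node dd (S = 22.5): continuation = e^(−0.1)·[0.4736·13.2500 + 0.5264·30.1250] = 20.0274; exercise value = 24.5000 > continuation, so V_dd = 24.5000 (exercise)
Node u (S = 60): continuation = e^(−0.1)·[0.4736·0.0000 + 0.5264·6.3115] = 3.0064; exercise value = 0.0000 ≤ continuation, so V_u = 3.0064
Node d (S = 30): continuation = e^(−0.1)·[0.4736·6.3115 + 0.5264·24.5000] = 14.3748; exercise value = 17.0000 > continuation, so V_d = 17.0000 (exercise)
Node 0 (S = 40): continuation = e^(−0.1)·[0.4736·3.0064 + 0.5264·17.0000] = 9.3861; exercise value = 7.0000 ≤ continuation, so V_0 = 9.3861

€9.39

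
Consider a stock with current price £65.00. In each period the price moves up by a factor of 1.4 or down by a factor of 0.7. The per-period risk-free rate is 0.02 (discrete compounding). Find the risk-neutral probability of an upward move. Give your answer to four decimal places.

p = 0.4571

Risk-neutral probability p = (1 + 0.02 − 0.7)/(1.4 − 0.7) = 0.3200/0.7000 = 0.4571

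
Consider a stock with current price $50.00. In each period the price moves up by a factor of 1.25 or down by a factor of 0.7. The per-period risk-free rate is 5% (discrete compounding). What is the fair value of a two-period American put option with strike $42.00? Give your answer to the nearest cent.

Risk-neutral probability p = (1 + 0.05 − 0.7)/(1.25 − 0.7) = 0.3500/0.5500 = 0.6364
Terminal stock prices: S_uu = 78.12, S_ud = 43.75, S_dd = 24.5
Terminal payoffs (K − S): max(-36.12, 0) = 0, max(-1.75, 0) = 0, max(17.5, 0) = 17.5
Node u (S = 62.5): continuation = 1/1.05·[0.6364·0.0000 + 0.3636·0.0000] = 0.0000; exercise value = 0.0000 ≤ continuation, so V_u = 0.0000
Node d (S = 35): continuation = 1/1.05·[0.6364·0.0000 + 0.3636·17.5000] = 6.0606; exercise value = 7.0000 > continuation, so V_d = 7.0000 (exercise)
Node 0 (S = 50): continuation = 1/1.05·[0.6364·0.0000 + 0.3636·7.0000] = 2.4242; exercise value = 0.0000 ≤ continuation, so V_0 = 2.4242

$2.42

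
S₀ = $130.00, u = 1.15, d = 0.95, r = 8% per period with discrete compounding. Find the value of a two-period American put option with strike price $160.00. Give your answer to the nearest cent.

Risk-neutral probability p = (1 + 0.08 − 0.95)/(1.15 − 0.95) = 0.1300/0.2000 = 0.6500
Terminal stock prices: S_uu = 171.9, S_ud = 142, S_dd = 117.3
Terminal payoffs (K − S): max(-11.92, 0) = 0, max(17.97, 0) = 17.97, max(42.67, 0) = 42.67
Node u (S = 149.5): continuation = 1/1.08·[0.6500·0.0000 + 0.3500·17.9750] = 5.8252; exercise value = 10.5000 > continuation, so V_u = 10.5000 (exercise)
Node d (S = 123.5): continuation = 1/1.08·[0.6500·17.9750 + 0.3500·42.6750] = 24.6481; exercise value = 36.5000 > continuation, so V_d = 36.5000 (exercise)
Node 0 (S = 130): continuation = 1/1.08·[0.6500·10.5000 + 0.3500·36.5000] = 18.1481; exercise value = 30.0000 > continuation, so V_0 = 30.0000 (exercise)

$30.00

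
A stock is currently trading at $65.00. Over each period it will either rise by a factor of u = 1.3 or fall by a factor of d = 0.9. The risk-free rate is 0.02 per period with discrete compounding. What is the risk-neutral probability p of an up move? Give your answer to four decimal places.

p = 0.3000

Risk-neutral probability p = (1 + 0.02 − 0.9)/(1.3 − 0.9) = 0.1200/0.4000 = 0.3000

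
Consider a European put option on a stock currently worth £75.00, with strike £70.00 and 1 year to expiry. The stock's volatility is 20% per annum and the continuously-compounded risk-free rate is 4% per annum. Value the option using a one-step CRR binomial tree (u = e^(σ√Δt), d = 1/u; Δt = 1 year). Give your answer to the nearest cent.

CRR parameters: u = e^(σ√Δt) = e^(0.2·√1) = 1.2214, d = 1/u = 0.8187
Per-period rate: rΔt = 0.04·1 = 0.04, so R = e^0.04 = 1.0408
Risk-neutral probability p = (e^0.04 − 0.8187)/(1.2214 − 0.8187) = 0.2221/0.4027 = 0.5515
Terminal stock prices: S_u = 91.61, S_d = 61.4
Terminal payoffs (K − S): max(-21.61, 0) = 0, max(8.595, 0) = 8.595
Node 0 (S = 75): V_0 = e^(−0.04)·[0.5515·0.0000 + 0.4485·8.5952] = 3.7037

£3.70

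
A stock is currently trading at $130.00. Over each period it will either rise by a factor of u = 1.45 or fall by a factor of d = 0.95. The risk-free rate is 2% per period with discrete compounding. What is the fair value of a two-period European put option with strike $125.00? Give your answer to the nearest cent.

$5.46

Risk-neutral probability p = (1 + 0.02 − 0.95)/(1.45 − 0.95) = 0.0700/0.5000 = 0.1400
Terminal stock prices: S_uu = 273.3, S_ud = 179.1, S_dd = 117.3
Terminal payoffs (K − S): max(-148.3, 0) = 0, max(-54.07, 0) = 0, max(7.675, 0) = 7.675
Node u (S = 188.5): V_u = 1/1.02·[0.1400·0.0000 + 0.8600·0.0000] = 0.0000
Node d (S = 123.5): V_d = 1/1.02·[0.1400·0.0000 + 0.8600·7.6750] = 6.4711
Node 0 (S = 130): V_0 = 1/1.02·[0.1400·0.0000 + 0.8600·6.4711] = 5.4560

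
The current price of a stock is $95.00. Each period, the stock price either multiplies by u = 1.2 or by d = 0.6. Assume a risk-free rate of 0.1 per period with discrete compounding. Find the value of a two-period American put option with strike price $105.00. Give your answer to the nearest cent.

Risk-neutral probability p = (1 + 0.1 − 0.6)/(1.2 − 0.6) = 0.5000/0.6000 = 0.8333
Terminal stock prices: S_uu = 136.8, S_ud = 68.4, S_dd = 34.2
Terminal payoffs (K − S): max(-31.8, 0) = 0, max(36.6, 0) = 36.6, max(70.8, 0) = 70.8
Node u (S = 114): continuation = 1/1.1·[0.8333·0.0000 + 0.1667·36.6000] = 5.5455; exercise value = 0.0000 ≤ continuation, so V_u = 5.5455
Node d (S = 57): continuation = 1/1.1·[0.8333·36.6000 + 0.1667·70.8000] = 38.4545; exercise value = 48.0000 > continuation, so V_d = 48.0000 (exercise)
Node 0 (S = 95): continuation = 1/1.1·[0.8333·5.5455 + 0.1667·48.0000] = 11.4738; exercise value = 10.0000 ≤ continuation, so V_0 = 11.4738

$11.47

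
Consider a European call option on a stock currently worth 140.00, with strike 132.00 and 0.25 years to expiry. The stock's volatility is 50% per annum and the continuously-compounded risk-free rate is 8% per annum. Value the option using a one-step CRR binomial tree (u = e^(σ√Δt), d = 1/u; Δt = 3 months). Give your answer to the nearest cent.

22.37

CRR parameters: u = e^(σ√Δt) = e^(0.5·√0.25) = 1.2840, d = 1/u = 0.7788
Per-period rate: rΔt = 0.08·0.25 = 0.02, so R = e^0.02 = 1.0202
Risk-neutral probability p = (e^0.02 − 0.7788)/(1.2840 − 0.7788) = 0.2414/0.5052 = 0.4778
Terminal stock prices: S_u = 179.8, S_d = 109
Terminal payoffs (S − K): max(47.76, 0) = 47.76, max(-22.97, 0) = 0
Node 0 (S = 140): V_0 = e^(−0.02)·[0.4778·47.7636 + 0.5222·0.0000] = 22.3699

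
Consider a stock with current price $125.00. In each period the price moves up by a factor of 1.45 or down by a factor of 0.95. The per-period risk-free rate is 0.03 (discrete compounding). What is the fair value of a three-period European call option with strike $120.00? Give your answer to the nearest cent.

Risk-neutral probability p = (1 + 0.03 − 0.95)/(1.45 − 0.95) = 0.0800/0.5000 = 0.1600
Terminal stock prices: S_uuu = 381.1, S_uud = 249.7, S_udd = 163.6, S_ddd = 107.2
Terminal payoffs (S − K): max(261.1, 0) = 261.1, max(129.7, 0) = 129.7, max(43.58, 0) = 43.58, max(-12.83, 0) = 0
Node uu (S = 262.8): V_uu = 1/1.03·[0.1600·261.0781 + 0.8400·129.6719] = 146.3076
Node ud (S = 172.2): V_ud = 1/1.03·[0.1600·129.6719 + 0.8400·43.5781] = 55.6826
Node dd (S = 112.8): V_dd = 1/1.03·[0.1600·43.5781 + 0.8400·0.0000] = 6.7694
Node u (S = 181.2): V_u = 1/1.03·[0.1600·146.3076 + 0.8400·55.6826] = 68.1385
Node d (S = 118.8): V_d = 1/1.03·[0.1600·55.6826 + 0.8400·6.7694] = 14.1704
Node 0 (S = 125): V_0 = 1/1.03·[0.1600·68.1385 + 0.8400·14.1704] = 22.1411

$22.14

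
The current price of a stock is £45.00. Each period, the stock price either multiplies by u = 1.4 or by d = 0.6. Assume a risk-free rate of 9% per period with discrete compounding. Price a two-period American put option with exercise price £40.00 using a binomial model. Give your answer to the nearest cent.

Risk-neutral probability p = (1 + 0.09 − 0.6)/(1.4 − 0.6) = 0.4900/0.8000 = 0.6125
Terminal stock prices: S_uu = 88.2, S_ud = 37.8, S_dd = 16.2
Terminal payoffs (K − S): max(-48.2, 0) = 0, max(2.2, 0) = 2.2, max(23.8, 0) = 23.8
Node u (S = 63): continuation = 1/1.09·[0.6125·0.0000 + 0.3875·2.2000] = 0.7821; exercise value = 0.0000 ≤ continuation, so V_u = 0.7821
Node d (S = 27): continuation = 1/1.09·[0.6125·2.2000 + 0.3875·23.8000] = 9.6972; exercise value = 13.0000 > continuation, so V_d = 13.0000 (exercise)
Node 0 (S = 45): continuation = 1/1.09·[0.6125·0.7821 + 0.3875·13.0000] = 5.0610; exercise value = 0.0000 ≤ continuation, so V_0 = 5.0610

£5.06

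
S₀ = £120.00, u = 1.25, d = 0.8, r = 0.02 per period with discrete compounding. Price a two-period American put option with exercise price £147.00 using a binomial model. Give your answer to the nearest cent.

£32.04

Risk-neutral probability p = (1 + 0.02 − 0.8)/(1.25 − 0.8) = 0.2200/0.4500 = 0.4889
Terminal stock prices: S_uu = 187.5, S_ud = 120, S_dd = 76.8
Terminal payoffs (K − S): max(-40.5, 0) = 0, max(27, 0) = 27, max(70.2, 0) = 70.2
Node u (S = 150): continuation = 1/1.02·[0.4889·0.0000 + 0.5111·27.0000] = 13.5294; exercise value = 0.0000 ≤ continuation, so V_u = 13.5294
Node d (S = 96): continuation = 1/1.02·[0.4889·27.0000 + 0.5111·70.2000] = 48.1176; exercise value = 51.0000 > continuation, so V_d = 51.0000 (exercise)
Node 0 (S = 120): continuation = 1/1.02·[0.4889·13.5294 + 0.5111·51.0000] = 32.0402; exercise value = 27.0000 ≤ continuation, so V_0 = 32.0402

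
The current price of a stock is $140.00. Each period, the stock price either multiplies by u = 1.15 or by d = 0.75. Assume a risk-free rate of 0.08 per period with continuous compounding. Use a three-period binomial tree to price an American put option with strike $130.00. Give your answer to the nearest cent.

Risk-neutral probability p = (e^0.08 − 0.75)/(1.15 − 0.75) = 0.3333/0.4000 = 0.8332
Terminal stock prices: S_uuu = 212.9, S_uud = 138.9, S_udd = 90.56, S_ddd = 59.06
Terminal payoffs (K − S): max(-82.92, 0) = 0, max(-8.862, 0) = 0, max(39.44, 0) = 39.44, max(70.94, 0) = 70.94
Node uu (S = 185.1): continuation = e^(−0.08)·[0.8332·0.0000 + 0.1668·0.0000] = 0.0000; exercise value = 0.0000 ≤ continuation, so V_uu = 0.0000
Node ud (S = 120.8): continuation = e^(−0.08)·[0.8332·0.0000 + 0.1668·39.4375] = 6.0718; exercise value = 9.2500 > continuation, so V_ud = 9.2500 (exercise)
Node dd (S = 78.75): continuation = e^(−0.08)·[0.8332·39.4375 + 0.1668·70.9375] = 41.2551; exercise value = 51.2500 > continuation, so V_dd = 51.2500 (exercise)
Node u (S = 161): continuation = e^(−0.08)·[0.8332·0.0000 + 0.1668·9.2500] = 1.4241; exercise value = 0.0000 ≤ continuation, so V_u = 1.4241
Node d (S = 105): continuation = e^(−0.08)·[0.8332·9.2500 + 0.1668·51.2500] = 15.0051; exercise value = 25.0000 > continuation, so V_d = 25.0000 (exercise)
Node 0 (S = 140): continuation = e^(−0.08)·[0.8332·1.4241 + 0.1668·25.0000] = 4.9444; exercise value = 0.0000 ≤ continuation, so V_0 = 4.9444

$4.94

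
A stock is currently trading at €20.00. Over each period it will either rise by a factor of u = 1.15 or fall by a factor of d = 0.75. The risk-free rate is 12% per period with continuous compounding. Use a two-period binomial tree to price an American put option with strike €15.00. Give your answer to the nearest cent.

Risk-neutral probability p = (e^0.12 − 0.75)/(1.15 − 0.75) = 0.3775/0.4000 = 0.9437
Terminal stock prices: S_uu = 26.45, S_ud = 17.25, S_dd = 11.25
Terminal payoffs (K − S): max(-11.45, 0) = 0, max(-2.25, 0) = 0, max(3.75, 0) = 3.75
Node u (S = 23): continuation = e^(−0.12)·[0.9437·0.0000 + 0.0563·0.0000] = 0.0000; exercise value = 0.0000 ≤ continuation, so V_u = 0.0000
Node d (S = 15): continuation = e^(−0.12)·[0.9437·0.0000 + 0.0563·3.7500] = 0.1871; exercise value = 0.0000 ≤ continuation, so V_d = 0.1871
Node 0 (S = 20): continuation = e^(−0.12)·[0.9437·0.0000 + 0.0563·0.1871] = 0.0093; exercise value = 0.0000 ≤ continuation, so V_0 = 0.0093

€0.01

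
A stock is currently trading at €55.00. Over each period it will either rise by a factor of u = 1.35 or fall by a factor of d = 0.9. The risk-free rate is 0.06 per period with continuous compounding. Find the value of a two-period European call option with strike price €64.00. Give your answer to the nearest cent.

€5.31

Risk-neutral probability p = (e^0.06 − 0.9)/(1.35 − 0.9) = 0.1618/0.4500 = 0.3596
Terminal stock prices: S_uu = 100.2, S_ud = 66.83, S_dd = 44.55
Terminal payoffs (S − K): max(36.24, 0) = 36.24, max(2.825, 0) = 2.825, max(-19.45, 0) = 0
Node u (S = 74.25): V_u = e^(−0.06)·[0.3596·36.2375 + 0.6404·2.8250] = 13.9771
Node d (S = 49.5): V_d = e^(−0.06)·[0.3596·2.8250 + 0.6404·0.0000] = 0.9568
Node 0 (S = 55): V_0 = e^(−0.06)·[0.3596·13.9771 + 0.6404·0.9568] = 5.3110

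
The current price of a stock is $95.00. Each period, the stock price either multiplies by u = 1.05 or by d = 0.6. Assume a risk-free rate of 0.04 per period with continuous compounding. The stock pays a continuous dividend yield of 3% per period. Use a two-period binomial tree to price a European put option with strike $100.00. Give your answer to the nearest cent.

$6.48

Per-period risk-free factor R = e^0.04 = 1.0408; dividend-adjusted growth = e^(0.04−0.03) = 1.0101.
Risk-neutral probability p = (1.0101 − 0.6)/(1.05 − 0.6) = 0.4101/0.4500 = 0.9112
Terminal stock prices: S_uu = 104.7, S_ud = 59.85, S_dd = 34.2
Terminal payoffs (K − S): max(-4.737, 0) = 0, max(40.15, 0) = 40.15, max(65.8, 0) = 65.8
Node u (S = 99.75): V_u = e^(−0.04)·[0.9112·0.0000 + 0.0888·40.1500] = 3.4247
Node d (S = 57): V_d = e^(−0.04)·[0.9112·40.1500 + 0.0888·65.8000] = 40.7635
Node 0 (S = 95): V_0 = e^(−0.04)·[0.9112·3.4247 + 0.0888·40.7635] = 6.4752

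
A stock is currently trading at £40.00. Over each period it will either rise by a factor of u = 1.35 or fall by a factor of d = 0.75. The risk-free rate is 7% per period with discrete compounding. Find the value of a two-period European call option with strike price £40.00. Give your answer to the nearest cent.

Risk-neutral probability p = (1 + 0.07 − 0.75)/(1.35 − 0.75) = 0.3200/0.6000 = 0.5333
Terminal stock prices: S_uu = 72.9, S_ud = 40.5, S_dd = 22.5
Terminal payoffs (S − K): max(32.9, 0) = 32.9, max(0.5, 0) = 0.5, max(-17.5, 0) = 0
Node u (S = 54): V_u = 1/1.07·[0.5333·32.9000 + 0.4667·0.5000] = 16.6168
Node d (S = 30): V_d = 1/1.07·[0.5333·0.5000 + 0.4667·0.0000] = 0.2492
Node 0 (S = 40): V_0 = 1/1.07·[0.5333·16.6168 + 0.4667·0.2492] = 8.3912

£8.39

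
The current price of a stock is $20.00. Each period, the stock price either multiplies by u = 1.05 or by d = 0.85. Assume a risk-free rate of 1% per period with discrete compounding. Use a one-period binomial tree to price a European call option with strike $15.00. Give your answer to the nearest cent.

Risk-neutral probability p = (1 + 0.01 − 0.85)/(1.05 − 0.85) = 0.1600/0.2000 = 0.8000
Terminal stock prices: S_u = 21, S_d = 17
Terminal payoffs (S − K): max(6, 0) = 6, max(2, 0) = 2
Node 0 (S = 20): V_0 = 1/1.01·[0.8000·6.0000 + 0.2000·2.0000] = 5.1485

$5.15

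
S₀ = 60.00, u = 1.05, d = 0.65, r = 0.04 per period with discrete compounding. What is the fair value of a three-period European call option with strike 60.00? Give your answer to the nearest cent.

7.79

Risk-neutral probability p = (1 + 0.04 − 0.65)/(1.05 − 0.65) = 0.3900/0.4000 = 0.9750
Terminal stock prices: S_uuu = 69.46, S_uud = 43, S_udd = 26.62, S_ddd = 16.48
Terminal payoffs (S − K): max(9.458, 0) = 9.458, max(-17, 0) = 0, max(-33.38, 0) = 0, max(-43.52, 0) = 0
Node uu (S = 66.15): V_uu = 1/1.04·[0.9750·9.4575 + 0.0250·0.0000] = 8.8664
Node ud (S = 40.95): V_ud = 1/1.04·[0.9750·0.0000 + 0.0250·0.0000] = 0.0000
Node dd (S = 25.35): V_dd = 1/1.04·[0.9750·0.0000 + 0.0250·0.0000] = 0.0000
Node u (S = 63): V_u = 1/1.04·[0.9750·8.8664 + 0.0250·0.0000] = 8.3123
Node d (S = 39): V_d = 1/1.04·[0.9750·0.0000 + 0.0250·0.0000] = 0.0000
Node 0 (S = 60): V_0 = 1/1.04·[0.9750·8.3123 + 0.0250·0.0000] = 7.7927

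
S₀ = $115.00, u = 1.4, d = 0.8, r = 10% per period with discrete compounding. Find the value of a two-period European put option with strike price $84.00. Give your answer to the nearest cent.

$2.15

Risk-neutral probability p = (1 + 0.1 − 0.8)/(1.4 − 0.8) = 0.3000/0.6000 = 0.5000
Terminal stock prices: S_uu = 225.4, S_ud = 128.8, S_dd = 73.6
Terminal payoffs (K − S): max(-141.4, 0) = 0, max(-44.8, 0) = 0, max(10.4, 0) = 10.4
Node u (S = 161): V_u = 1/1.1·[0.5000·0.0000 + 0.5000·0.0000] = 0.0000
Node d (S = 92): V_d = 1/1.1·[0.5000·0.0000 + 0.5000·10.4000] = 4.7273
Node 0 (S = 115): V_0 = 1/1.1·[0.5000·0.0000 + 0.5000·4.7273] = 2.1488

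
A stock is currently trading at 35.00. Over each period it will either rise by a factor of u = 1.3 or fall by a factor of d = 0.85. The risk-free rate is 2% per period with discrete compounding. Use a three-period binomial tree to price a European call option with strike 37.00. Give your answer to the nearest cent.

5.36

Risk-neutral probability p = (1 + 0.02 − 0.85)/(1.3 − 0.85) = 0.1700/0.4500 = 0.3778
Terminal stock prices: S_uuu = 76.89, S_uud = 50.28, S_udd = 32.87, S_ddd = 21.49
Terminal payoffs (S − K): max(39.89, 0) = 39.89, max(13.28, 0) = 13.28, max(-4.126, 0) = 0, max(-15.51, 0) = 0
Node uu (S = 59.15): V_uu = 1/1.02·[0.3778·39.8950 + 0.6222·13.2775] = 22.8755
Node ud (S = 38.67): V_ud = 1/1.02·[0.3778·13.2775 + 0.6222·0.0000] = 4.9176
Node dd (S = 25.29): V_dd = 1/1.02·[0.3778·0.0000 + 0.6222·0.0000] = 0.0000
Node u (S = 45.5): V_u = 1/1.02·[0.3778·22.8755 + 0.6222·4.9176] = 11.4722
Node d (S = 29.75): V_d = 1/1.02·[0.3778·4.9176 + 0.6222·0.0000] = 1.8213
Node 0 (S = 35): V_0 = 1/1.02·[0.3778·11.4722 + 0.6222·1.8213] = 5.3600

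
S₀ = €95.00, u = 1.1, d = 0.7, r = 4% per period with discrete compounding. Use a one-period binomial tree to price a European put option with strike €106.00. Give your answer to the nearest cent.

Risk-neutral probability p = (1 + 0.04 − 0.7)/(1.1 − 0.7) = 0.3400/0.4000 = 0.8500
Terminal stock prices: S_u = 104.5, S_d = 66.5
Terminal payoffs (K − S): max(1.5, 0) = 1.5, max(39.5, 0) = 39.5
Node 0 (S = 95): V_0 = 1/1.04·[0.8500·1.5000 + 0.1500·39.5000] = 6.9231

€6.92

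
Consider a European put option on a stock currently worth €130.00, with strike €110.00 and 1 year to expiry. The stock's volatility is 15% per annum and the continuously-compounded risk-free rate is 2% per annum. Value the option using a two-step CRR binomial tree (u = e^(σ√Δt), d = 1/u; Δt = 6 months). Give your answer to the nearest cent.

€1.09

CRR parameters: u = e^(σ√Δt) = e^(0.15·√0.5) = 1.1119, d = 1/u = 0.8994
Per-period rate: rΔt = 0.02·0.5 = 0.01, so R = e^0.01 = 1.0101
Risk-neutral probability p = (e^0.01 − 0.8994)/(1.1119 − 0.8994) = 0.1107/0.2125 = 0.5208
Terminal stock prices: S_uu = 160.7, S_ud = 130, S_dd = 105.2
Terminal payoffs (K − S): max(-50.72, 0) = 0, max(-20, 0) = 0, max(4.848, 0) = 4.848
Node u (S = 144.5): V_u = e^(−0.01)·[0.5208·0.0000 + 0.4792·0.0000] = 0.0000
Node d (S = 116.9): V_d = e^(−0.01)·[0.5208·0.0000 + 0.4792·4.8485] = 2.3003
Node 0 (S = 130): V_0 = e^(−0.01)·[0.5208·0.0000 + 0.4792·2.3003] = 1.0913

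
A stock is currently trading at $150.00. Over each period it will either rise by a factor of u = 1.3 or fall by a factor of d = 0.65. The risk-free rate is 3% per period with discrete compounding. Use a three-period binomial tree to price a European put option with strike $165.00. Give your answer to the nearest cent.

Risk-neutral probability p = (1 + 0.03 − 0.65)/(1.3 − 0.65) = 0.3800/0.6500 = 0.5846
Terminal stock prices: S_uuu = 329.6, S_uud = 164.8, S_udd = 82.39, S_ddd = 41.19
Terminal payoffs (K − S): max(-164.6, 0) = 0, max(0.225, 0) = 0.225, max(82.61, 0) = 82.61, max(123.8, 0) = 123.8
Node uu (S = 253.5): V_uu = 1/1.03·[0.5846·0.0000 + 0.4154·0.2250] = 0.0907
Node ud (S = 126.8): V_ud = 1/1.03·[0.5846·0.2250 + 0.4154·82.6125] = 33.4442
Node dd (S = 63.38): V_dd = 1/1.03·[0.5846·82.6125 + 0.4154·123.8063] = 96.8192
Node u (S = 195): V_u = 1/1.03·[0.5846·0.0907 + 0.4154·33.4442] = 13.5391
Node d (S = 97.5): V_d = 1/1.03·[0.5846·33.4442 + 0.4154·96.8192] = 58.0283
Node 0 (S = 150): V_0 = 1/1.03·[0.5846·13.5391 + 0.4154·58.0283] = 31.0866

$31.09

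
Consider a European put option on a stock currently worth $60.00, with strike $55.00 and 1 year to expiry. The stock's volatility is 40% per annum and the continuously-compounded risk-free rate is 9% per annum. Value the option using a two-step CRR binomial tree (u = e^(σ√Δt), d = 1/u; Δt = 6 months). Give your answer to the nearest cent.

CRR parameters: u = e^(σ√Δt) = e^(0.4·√0.5) = 1.3269, d = 1/u = 0.7536
Per-period rate: rΔt = 0.09·0.5 = 0.045, so R = e^0.045 = 1.0460
Risk-neutral probability p = (e^0.045 − 0.7536)/(1.3269 − 0.7536) = 0.2924/0.5733 = 0.5100
Terminal stock prices: S_uu = 105.6, S_ud = 60, S_dd = 34.08
Terminal payoffs (K − S): max(-50.64, 0) = 0, max(-5, 0) = 0, max(20.92, 0) = 20.92
Node u (S = 79.61): V_u = e^(−0.045)·[0.5100·0.0000 + 0.4900·0.0000] = 0.0000
Node d (S = 45.22): V_d = e^(−0.045)·[0.5100·0.0000 + 0.4900·20.9218] = 9.7996
Node 0 (S = 60): V_0 = e^(−0.045)·[0.5100·0.0000 + 0.4900·9.7996] = 4.5901

$4.59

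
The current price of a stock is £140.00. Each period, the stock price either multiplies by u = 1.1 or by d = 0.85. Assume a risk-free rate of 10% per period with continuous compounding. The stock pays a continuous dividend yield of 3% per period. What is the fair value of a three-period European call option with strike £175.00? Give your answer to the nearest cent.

Per-period risk-free factor R = e^0.1 = 1.1052; dividend-adjusted growth = e^(0.1−0.03) = 1.0725.
Risk-neutral probability p = (1.0725 − 0.85)/(1.1 − 0.85) = 0.2225/0.2500 = 0.8900
Terminal stock prices: S_uuu = 186.3, S_uud = 144, S_udd = 111.3, S_ddd = 85.98
Terminal payoffs (S − K): max(11.34, 0) = 11.34, max(-31.01, 0) = 0, max(-63.74, 0) = 0, max(-89.02, 0) = 0
Node uu (S = 169.4): V_uu = e^(−0.1)·[0.8900·11.3400 + 0.1100·0.0000] = 9.1325
Node ud (S = 130.9): V_ud = e^(−0.1)·[0.8900·0.0000 + 0.1100·0.0000] = 0.0000
Node dd (S = 101.1): V_dd = e^(−0.1)·[0.8900·0.0000 + 0.1100·0.0000] = 0.0000
Node u (S = 154): V_u = e^(−0.1)·[0.8900·9.1325 + 0.1100·0.0000] = 7.3547
Node d (S = 119): V_d = e^(−0.1)·[0.8900·0.0000 + 0.1100·0.0000] = 0.0000
Node 0 (S = 140): V_0 = e^(−0.1)·[0.8900·7.3547 + 0.1100·0.0000] = 5.9230

£5.92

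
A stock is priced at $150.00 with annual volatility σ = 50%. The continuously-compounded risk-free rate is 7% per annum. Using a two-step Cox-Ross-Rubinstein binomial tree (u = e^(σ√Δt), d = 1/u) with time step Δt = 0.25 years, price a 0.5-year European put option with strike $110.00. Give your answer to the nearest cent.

CRR parameters: u = e^(σ√Δt) = e^(0.5·√0.25) = 1.2840, d = 1/u = 0.7788
Per-period rate: rΔt = 0.07·0.25 = 0.0175, so R = e^0.0175 = 1.0177
Risk-neutral probability p = (e^0.0175 − 0.7788)/(1.2840 − 0.7788) = 0.2389/0.5052 = 0.4728
Terminal stock prices: S_uu = 247.3, S_ud = 150, S_dd = 90.98
Terminal payoffs (K − S): max(-137.3, 0) = 0, max(-40, 0) = 0, max(19.02, 0) = 19.02
Node u (S = 192.6): V_u = e^(−0.0175)·[0.4728·0.0000 + 0.5272·0.0000] = 0.0000
Node d (S = 116.8): V_d = e^(−0.0175)·[0.4728·0.0000 + 0.5272·19.0204] = 9.8542
Node 0 (S = 150): V_0 = e^(−0.0175)·[0.4728·0.0000 + 0.5272·9.8542] = 5.1053

$5.11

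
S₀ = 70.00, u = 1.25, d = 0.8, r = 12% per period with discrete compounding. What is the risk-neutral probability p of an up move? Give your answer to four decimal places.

Risk-neutral probability p = (1 + 0.12 − 0.8)/(1.25 − 0.8) = 0.3200/0.4500 = 0.7111

p = 0.7111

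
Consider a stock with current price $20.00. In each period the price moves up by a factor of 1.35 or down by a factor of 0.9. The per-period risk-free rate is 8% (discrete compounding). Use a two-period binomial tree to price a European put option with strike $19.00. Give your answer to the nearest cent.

$0.86

Risk-neutral probability p = (1 + 0.08 − 0.9)/(1.35 − 0.9) = 0.1800/0.4500 = 0.4000
Terminal stock prices: S_uu = 36.45, S_ud = 24.3, S_dd = 16.2
Terminal payoffs (K − S): max(-17.45, 0) = 0, max(-5.3, 0) = 0, max(2.8, 0) = 2.8
Node u (S = 27): V_u = 1/1.08·[0.4000·0.0000 + 0.6000·0.0000] = 0.0000
Node d (S = 18): V_d = 1/1.08·[0.4000·0.0000 + 0.6000·2.8000] = 1.5556
Node 0 (S = 20): V_0 = 1/1.08·[0.4000·0.0000 + 0.6000·1.5556] = 0.8642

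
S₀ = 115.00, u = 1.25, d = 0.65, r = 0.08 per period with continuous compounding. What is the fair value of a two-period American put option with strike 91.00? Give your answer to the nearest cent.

Risk-neutral probability p = (e^0.08 − 0.65)/(1.25 − 0.65) = 0.4333/0.6000 = 0.7221
Terminal stock prices: S_uu = 179.7, S_ud = 93.44, S_dd = 48.59
Terminal payoffs (K − S): max(-88.69, 0) = 0, max(-2.438, 0) = 0, max(42.41, 0) = 42.41
Node u (S = 143.8): continuation = e^(−0.08)·[0.7221·0.0000 + 0.2779·0.0000] = 0.0000; exercise value = 0.0000 ≤ continuation, so V_u = 0.0000
Node d (S = 74.75): continuation = e^(−0.08)·[0.7221·0.0000 + 0.2779·42.4125] = 10.8785; exercise value = 16.2500 > continuation, so V_d = 16.2500 (exercise)
Node 0 (S = 115): continuation = e^(−0.08)·[0.7221·0.0000 + 0.2779·16.2500] = 4.1680; exercise value = 0.0000 ≤ continuation, so V_0 = 4.1680

4.17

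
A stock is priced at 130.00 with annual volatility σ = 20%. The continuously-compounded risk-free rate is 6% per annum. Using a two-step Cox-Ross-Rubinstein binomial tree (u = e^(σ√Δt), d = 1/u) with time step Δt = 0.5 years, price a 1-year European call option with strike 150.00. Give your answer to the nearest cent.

CRR parameters: u = e^(σ√Δt) = e^(0.2·√0.5) = 1.1519, d = 1/u = 0.8681
Per-period rate: rΔt = 0.06·0.5 = 0.03, so R = e^0.03 = 1.0305
Risk-neutral probability p = (e^0.03 − 0.8681)/(1.1519 − 0.8681) = 0.1623/0.2838 = 0.5720
Terminal stock prices: S_uu = 172.5, S_ud = 130, S_dd = 97.97
Terminal payoffs (S − K): max(22.5, 0) = 22.5, max(-20, 0) = 0, max(-52.03, 0) = 0
Node u (S = 149.7): V_u = e^(−0.03)·[0.5720·22.4965 + 0.4280·0.0000] = 12.4881
Node d (S = 112.9): V_d = e^(−0.03)·[0.5720·0.0000 + 0.4280·0.0000] = 0.0000
Node 0 (S = 130): V_0 = e^(−0.03)·[0.5720·12.4881 + 0.4280·0.0000] = 6.9323

6.93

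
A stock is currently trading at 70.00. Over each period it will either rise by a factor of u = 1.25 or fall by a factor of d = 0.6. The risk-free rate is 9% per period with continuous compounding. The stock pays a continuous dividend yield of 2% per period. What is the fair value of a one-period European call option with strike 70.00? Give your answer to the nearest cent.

11.63

Per-period risk-free factor R = e^0.09 = 1.0942; dividend-adjusted growth = e^(0.09−0.02) = 1.0725.
Risk-neutral probability p = (1.0725 − 0.6)/(1.25 − 0.6) = 0.4725/0.6500 = 0.7269
Terminal stock prices: S_u = 87.5, S_d = 42
Terminal payoffs (S − K): max(17.5, 0) = 17.5, max(-28, 0) = 0
Node 0 (S = 70): V_0 = e^(−0.09)·[0.7269·17.5000 + 0.2731·0.0000] = 11.6265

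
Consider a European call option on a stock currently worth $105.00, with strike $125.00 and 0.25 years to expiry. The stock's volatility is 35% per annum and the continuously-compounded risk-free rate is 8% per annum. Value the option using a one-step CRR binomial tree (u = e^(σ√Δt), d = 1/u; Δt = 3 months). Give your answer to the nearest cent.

CRR parameters: u = e^(σ√Δt) = e^(0.35·√0.25) = 1.1912, d = 1/u = 0.8395
Per-period rate: rΔt = 0.08·0.25 = 0.02, so R = e^0.02 = 1.0202
Risk-neutral probability p = (e^0.02 − 0.8395)/(1.1912 − 0.8395) = 0.1807/0.3518 = 0.5138
Terminal stock prices: S_u = 125.1, S_d = 88.14
Terminal payoffs (S − K): max(0.08085, 0) = 0.08085, max(-36.86, 0) = 0
Node 0 (S = 105): V_0 = e^(−0.02)·[0.5138·0.0809 + 0.4862·0.0000] = 0.0407

$0.04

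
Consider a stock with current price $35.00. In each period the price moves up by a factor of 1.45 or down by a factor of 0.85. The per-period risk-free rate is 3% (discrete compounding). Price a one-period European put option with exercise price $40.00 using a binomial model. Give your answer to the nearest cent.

Risk-neutral probability p = (1 + 0.03 − 0.85)/(1.45 − 0.85) = 0.1800/0.6000 = 0.3000
Terminal stock prices: S_u = 50.75, S_d = 29.75
Terminal payoffs (K − S): max(-10.75, 0) = 0, max(10.25, 0) = 10.25
Node 0 (S = 35): V_0 = 1/1.03·[0.3000·0.0000 + 0.7000·10.2500] = 6.9660

$6.97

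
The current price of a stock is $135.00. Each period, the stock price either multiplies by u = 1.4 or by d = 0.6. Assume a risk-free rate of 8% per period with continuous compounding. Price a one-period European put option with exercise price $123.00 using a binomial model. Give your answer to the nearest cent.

$15.35

Risk-neutral probability p = (e^0.08 − 0.6)/(1.4 − 0.6) = 0.4833/0.8000 = 0.6041
Terminal stock prices: S_u = 189, S_d = 81
Terminal payoffs (K − S): max(-66, 0) = 0, max(42, 0) = 42
Node 0 (S = 135): V_0 = e^(−0.08)·[0.6041·0.0000 + 0.3959·42.0000] = 15.3491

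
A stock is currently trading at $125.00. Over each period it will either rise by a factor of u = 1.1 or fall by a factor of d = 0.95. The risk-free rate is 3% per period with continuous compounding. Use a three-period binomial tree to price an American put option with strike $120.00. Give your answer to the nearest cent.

$1.46

Risk-neutral probability p = (e^0.03 − 0.95)/(1.1 − 0.95) = 0.0805/0.1500 = 0.5364
Terminal stock prices: S_uuu = 166.4, S_uud = 143.7, S_udd = 124.1, S_ddd = 107.2
Terminal payoffs (K − S): max(-46.38, 0) = 0, max(-23.69, 0) = 0, max(-4.094, 0) = 0, max(12.83, 0) = 12.83
Node uu (S = 151.3): continuation = e^(−0.03)·[0.5364·0.0000 + 0.4636·0.0000] = 0.0000; exercise value = 0.0000 ≤ continuation, so V_uu = 0.0000
Node ud (S = 130.6): continuation = e^(−0.03)·[0.5364·0.0000 + 0.4636·0.0000] = 0.0000; exercise value = 0.0000 ≤ continuation, so V_ud = 0.0000
Node dd (S = 112.8): continuation = e^(−0.03)·[0.5364·0.0000 + 0.4636·12.8281] = 5.7718; exercise value = 7.1875 > continuation, so V_dd = 7.1875 (exercise)
Node u (S = 137.5): continuation = e^(−0.03)·[0.5364·0.0000 + 0.4636·0.0000] = 0.0000; exercise value = 0.0000 ≤ continuation, so V_u = 0.0000
Node d (S = 118.8): continuation = e^(−0.03)·[0.5364·0.0000 + 0.4636·7.1875] = 3.2339; exercise value = 1.2500 ≤ continuation, so V_d = 3.2339
Node 0 (S = 125): continuation = e^(−0.03)·[0.5364·0.0000 + 0.4636·3.2339] = 1.4550; exercise value = 0.0000 ≤ continuation, so V_0 = 1.4550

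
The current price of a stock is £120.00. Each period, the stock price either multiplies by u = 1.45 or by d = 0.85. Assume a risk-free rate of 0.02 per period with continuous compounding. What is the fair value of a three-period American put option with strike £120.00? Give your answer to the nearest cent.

Risk-neutral probability p = (e^0.02 − 0.85)/(1.45 − 0.85) = 0.1702/0.6000 = 0.2837
Terminal stock prices: S_uuu = 365.8, S_uud = 214.5, S_udd = 125.7, S_ddd = 73.69
Terminal payoffs (K − S): max(-245.8, 0) = 0, max(-94.46, 0) = 0, max(-5.715, 0) = 0, max(46.31, 0) = 46.31
Node uu (S = 252.3): continuation = e^(−0.02)·[0.2837·0.0000 + 0.7163·0.0000] = 0.0000; exercise value = 0.0000 ≤ continuation, so V_uu = 0.0000
Node ud (S = 147.9): continuation = e^(−0.02)·[0.2837·0.0000 + 0.7163·0.0000] = 0.0000; exercise value = 0.0000 ≤ continuation, so V_ud = 0.0000
Node dd (S = 86.7): continuation = e^(−0.02)·[0.2837·0.0000 + 0.7163·46.3050] = 32.5129; exercise value = 33.3000 > continuation, so V_dd = 33.3000 (exercise)
Node u (S = 174): continuation = e^(−0.02)·[0.2837·0.0000 + 0.7163·0.0000] = 0.0000; exercise value = 0.0000 ≤ continuation, so V_u = 0.0000
Node d (S = 102): continuation = e^(−0.02)·[0.2837·0.0000 + 0.7163·33.3000] = 23.3815; exercise value = 18.0000 ≤ continuation, so V_d = 23.3815
Node 0 (S = 120): continuation = e^(−0.02)·[0.2837·0.0000 + 0.7163·23.3815] = 16.4172; exercise value = 0.0000 ≤ continuation, so V_0 = 16.4172

£16.42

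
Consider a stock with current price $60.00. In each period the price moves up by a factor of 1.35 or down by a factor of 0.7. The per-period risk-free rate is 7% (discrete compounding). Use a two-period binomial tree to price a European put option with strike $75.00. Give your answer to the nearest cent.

$15.23

Risk-neutral probability p = (1 + 0.07 − 0.7)/(1.35 − 0.7) = 0.3700/0.6500 = 0.5692
Terminal stock prices: S_uu = 109.4, S_ud = 56.7, S_dd = 29.4
Terminal payoffs (K − S): max(-34.35, 0) = 0, max(18.3, 0) = 18.3, max(45.6, 0) = 45.6
Node u (S = 81): V_u = 1/1.07·[0.5692·0.0000 + 0.4308·18.3000] = 7.3674
Node d (S = 42): V_d = 1/1.07·[0.5692·18.3000 + 0.4308·45.6000] = 28.0935
Node 0 (S = 60): V_0 = 1/1.07·[0.5692·7.3674 + 0.4308·28.0935] = 15.2295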